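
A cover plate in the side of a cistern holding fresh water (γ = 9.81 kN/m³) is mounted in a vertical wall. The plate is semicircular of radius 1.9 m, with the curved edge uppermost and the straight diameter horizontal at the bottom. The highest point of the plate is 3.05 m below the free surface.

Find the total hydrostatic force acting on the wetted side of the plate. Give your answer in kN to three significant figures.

F ≈ 231 kN

γ = 9.81 kN/m³.
The centroid lies 4r/(3π) = 0.806385 m above the diameter, so r − 4r/(3π) = 1.9 − 0.806385 = 1.09361 m below the topmost point, so the centroid depth is h_c = 3.05 + 1.09361 = 4.14361 m.
A = πr²/2 = π × 1.9²/2 = 5.67057 m².
Resultant F = γ·h_c·A = 9.81 × 4.14361 × 5.67057 = 230.502 kN.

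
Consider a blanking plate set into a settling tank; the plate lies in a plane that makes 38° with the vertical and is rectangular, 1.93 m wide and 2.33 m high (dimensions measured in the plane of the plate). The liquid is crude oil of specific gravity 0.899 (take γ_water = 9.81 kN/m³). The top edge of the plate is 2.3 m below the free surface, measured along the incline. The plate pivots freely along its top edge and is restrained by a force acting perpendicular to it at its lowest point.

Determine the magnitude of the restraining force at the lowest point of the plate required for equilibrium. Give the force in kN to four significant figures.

P ≈ 60.21 kN

γ = 0.899 × 9.81 = 8.81919 kN/m³.
The plate makes 38° with the vertical, i.e. θ = 90° − 38° = 52° to the horizontal. Measuring y along the incline from the free-surface line, vertical depth h = y·sinθ with sinθ = 0.788011.
The centroid lies 2.33/2 = 1.165 m below the top edge, so y_c = 2.3 + 1.165 = 3.465 m and h_c = 3.465 × 0.788011 = 2.73046 m.
A = 1.93 × 2.33 = 4.4969 m².
Resultant F = γ·h_c·A = 8.81919 × 2.73046 × 4.4969 = 108.287 kN.
I_c = b·h³/12 = 1.93 × 2.33³/12 = 2.03444 m⁴.
Centre of pressure: y_p = y_c + I_c/(y_c·A) = 3.465 + 2.03444/(3.465 × 4.4969) = 3.465 + 0.130565 = 3.59556 m along the plane.
The resultant acts 1.165 + 0.130565 = 1.29557 m (along the plate) below the hinge at the top edge, so the moment about the hinge is M = F × 1.29557 = 108.287 × 1.29557 = 140.293 kN·m.
A normal force at the bottom, 2.33 m from the hinge, must supply this moment: P = 140.293/2.33 = 60.2116 kN.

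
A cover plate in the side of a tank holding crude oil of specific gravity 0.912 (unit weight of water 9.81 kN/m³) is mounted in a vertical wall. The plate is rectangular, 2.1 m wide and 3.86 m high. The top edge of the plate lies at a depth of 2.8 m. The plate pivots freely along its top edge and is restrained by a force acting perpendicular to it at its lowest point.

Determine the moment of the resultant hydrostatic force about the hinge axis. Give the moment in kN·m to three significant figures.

M ≈ 752 kN·m

γ = 0.912 × 9.81 = 8.94672 kN/m³.
The centroid lies 3.86/2 = 1.93 m below the top edge, so the centroid depth is h_c = 2.8 + 1.93 = 4.73 m.
A = 2.1 × 3.86 = 8.106 m².
Resultant F = γ·h_c·A = 8.94672 × 4.73 × 8.106 = 343.03 kN.
I_c = b·h³/12 = 2.1 × 3.86³/12 = 10.0647 m⁴.
Centre of pressure: y_p = y_c + I_c/(y_c·A) = 4.73 + 10.0647/(4.73 × 8.106) = 4.73 + 0.262502 = 4.9925 m along the plane.
The resultant acts 1.93 + 0.262502 = 2.1925 m (along the plate) below the hinge at the top edge, so the moment about the hinge is M = F × 2.1925 = 343.03 × 2.1925 = 752.093 kN·m.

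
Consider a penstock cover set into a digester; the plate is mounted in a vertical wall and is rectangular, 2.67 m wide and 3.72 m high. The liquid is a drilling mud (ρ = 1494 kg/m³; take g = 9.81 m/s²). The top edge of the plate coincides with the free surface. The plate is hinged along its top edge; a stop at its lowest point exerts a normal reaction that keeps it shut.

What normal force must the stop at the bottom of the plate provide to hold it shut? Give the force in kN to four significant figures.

P ≈ 180.5 kN

γ = ρg = 1494 × 9.81 / 1000 = 14.65614 kN/m³.
The centroid lies 3.72/2 = 1.86 m below the top edge, so the centroid depth is h_c = 1.86 m.
A = 2.67 × 3.72 = 9.9324 m².
Resultant F = γ·h_c·A = 14.65614 × 1.86 × 9.9324 = 270.761 kN.
I_c = b·h³/12 = 2.67 × 3.72³/12 = 11.454 m⁴.
Centre of pressure: y_p = y_c + I_c/(y_c·A) = 1.86 + 11.454/(1.86 × 9.9324) = 1.86 + 0.619998 = 2.48 m along the plane.
The resultant acts 1.86 + 0.619998 = 2.48 m (along the plate) below the hinge at the top edge, so the moment about the hinge is M = F × 2.48 = 270.761 × 2.48 = 671.487 kN·m.
A normal force at the bottom, 3.72 m from the hinge, must supply this moment: P = 671.487/3.72 = 180.507 kN.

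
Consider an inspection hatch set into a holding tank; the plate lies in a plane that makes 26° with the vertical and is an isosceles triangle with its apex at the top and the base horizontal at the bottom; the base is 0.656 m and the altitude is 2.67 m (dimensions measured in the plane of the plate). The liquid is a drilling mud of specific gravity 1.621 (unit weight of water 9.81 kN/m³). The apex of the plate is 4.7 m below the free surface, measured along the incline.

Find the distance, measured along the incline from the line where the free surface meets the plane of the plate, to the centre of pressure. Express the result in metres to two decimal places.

y_p = 6.54 m

γ = 1.621 × 9.81 = 15.90201 kN/m³.
The plate makes 26° with the vertical, i.e. θ = 90° − 26° = 64° to the horizontal. Measuring y along the incline from the free-surface line, vertical depth h = y·sinθ with sinθ = 0.898794.
With the apex up, the centroid sits 2h/3 = 2 × 2.67/3 = 1.78 m below the apex, so y_c = 4.7 + 1.78 = 6.48 m and h_c = 6.48 × 0.898794 = 5.82419 m.
A = ½ × 0.656 × 2.67 = 0.87576 m².
Resultant F = γ·h_c·A = 15.90201 × 5.82419 × 0.87576 = 81.1097 kN.
I_c = b·h³/36 = 0.656 × 2.67³/36 = 0.346845 m⁴.
Centre of pressure: y_p = y_c + I_c/(y_c·A) = 6.48 + 0.346845/(6.48 × 0.87576) = 6.48 + 0.0611189 = 6.54112 m along the plane.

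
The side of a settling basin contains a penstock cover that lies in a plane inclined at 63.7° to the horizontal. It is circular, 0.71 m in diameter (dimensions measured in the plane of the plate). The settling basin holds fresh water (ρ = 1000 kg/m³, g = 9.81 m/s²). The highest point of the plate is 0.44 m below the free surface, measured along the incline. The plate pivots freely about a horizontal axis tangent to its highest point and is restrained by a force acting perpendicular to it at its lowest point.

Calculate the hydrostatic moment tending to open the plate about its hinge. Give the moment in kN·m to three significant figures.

M ≈ 1.09 kN·m

γ = ρg = 1000 × 9.81 = 9810 N/m³ = 9.81 kN/m³.
Let θ = 63.7° be the plate's angle to the horizontal; measure y along the incline from where the plane meets the free surface. Vertical depth h = y·sinθ with sinθ = 0.896486.
The centroid is at the centre, 0.355 m below the top of the plate, so y_c = 0.44 + 0.355 = 0.795 m and h_c = 0.795 × 0.896486 = 0.712706 m.
A = π(0.355)² = 0.395919 m².
Resultant F = γ·h_c·A = 9.81 × 0.712706 × 0.395919 = 2.76813 kN.
I_c = πr⁴/4 = π × 0.355⁴/4 = 0.0124739 m⁴.
Centre of pressure: y_p = y_c + I_c/(y_c·A) = 0.795 + 0.0124739/(0.795 × 0.395919) = 0.795 + 0.0396304 = 0.83463 m along the plane.
The resultant acts 0.355 + 0.0396304 = 0.39463 m (along the plate) below the hinge at the top edge, so the moment about the hinge is M = F × 0.39463 = 2.76813 × 0.39463 = 1.09239 kN·m.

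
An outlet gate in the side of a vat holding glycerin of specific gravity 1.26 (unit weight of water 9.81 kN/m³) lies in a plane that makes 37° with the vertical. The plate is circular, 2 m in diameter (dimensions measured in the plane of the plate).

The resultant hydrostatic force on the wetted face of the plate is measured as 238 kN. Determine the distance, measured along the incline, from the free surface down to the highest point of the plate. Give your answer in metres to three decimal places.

γ = 1.26 × 9.81 = 12.3606 kN/m³.
A = π(1)² = 3.14159 m².
From F = γ·h_c·A, the centroid depth is h_c = 238/(12.3606 × 3.14159) = 6.12898 m.
The plate makes 37° with the vertical, i.e. θ = 90° − 37° = 53° to the horizontal. Measuring y along the incline from the free-surface line, vertical depth h = y·sinθ with sinθ = 0.798636.
Along the incline, y_c = h_c/sinθ = 6.12898/0.798636 = 7.67431 m.
The centroid is at the centre, 1 m below the top of the plate, so the highest point sits at y_top = 7.67431 − 1 = 6.67431 m along the incline.

y_top ≈ 6.674 m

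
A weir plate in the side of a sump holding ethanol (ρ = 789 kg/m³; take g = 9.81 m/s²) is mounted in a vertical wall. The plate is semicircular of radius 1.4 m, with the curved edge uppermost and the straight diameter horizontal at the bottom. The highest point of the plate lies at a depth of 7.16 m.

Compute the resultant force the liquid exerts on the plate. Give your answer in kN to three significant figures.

γ = ρg = 789 × 9.81 / 1000 = 7.74009 kN/m³.
The centroid lies 4r/(3π) = 0.594178 m above the diameter, so r − 4r/(3π) = 1.4 − 0.594178 = 0.805822 m below the topmost point, so the centroid depth is h_c = 7.16 + 0.805822 = 7.96582 m.
A = πr²/2 = π × 1.4²/2 = 3.07876 m².
Resultant F = γ·h_c·A = 7.74009 × 7.96582 × 3.07876 = 189.825 kN.

F ≈ 190 kN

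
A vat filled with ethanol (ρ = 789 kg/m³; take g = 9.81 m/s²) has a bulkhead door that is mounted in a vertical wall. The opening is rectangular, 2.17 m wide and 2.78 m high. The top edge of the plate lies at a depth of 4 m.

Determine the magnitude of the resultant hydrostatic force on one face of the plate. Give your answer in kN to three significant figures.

F ≈ 252 kN

γ = ρg = 789 × 9.81 / 1000 = 7.74009 kN/m³.
The centroid lies 2.78/2 = 1.39 m below the top edge, so the centroid depth is h_c = 4 + 1.39 = 5.39 m.
A = 2.17 × 2.78 = 6.0326 m².
Resultant F = γ·h_c·A = 7.74009 × 5.39 × 6.0326 = 251.675 kN.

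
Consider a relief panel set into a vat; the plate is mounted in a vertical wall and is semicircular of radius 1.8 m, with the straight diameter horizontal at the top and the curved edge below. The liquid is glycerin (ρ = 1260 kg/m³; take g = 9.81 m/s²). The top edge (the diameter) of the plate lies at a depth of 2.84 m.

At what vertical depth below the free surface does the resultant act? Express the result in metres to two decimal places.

h_p = 3.67 m

γ = ρg = 1260 × 9.81 / 1000 = 12.3606 kN/m³.
The centroid of a semicircle lies 4r/(3π) = 0.763944 m from the diameter, here below the top edge, so the centroid depth is h_c = 2.84 + 0.763944 = 3.60394 m.
A = πr²/2 = π × 1.8²/2 = 5.08938 m².
Resultant F = γ·h_c·A = 12.3606 × 3.60394 × 5.08938 = 226.716 kN.
I_c = (π/8 − 8/(9π))·r⁴ = 0.109757 × 1.8⁴ = 1.15219 m⁴.
Centre of pressure: y_p = y_c + I_c/(y_c·A) = 3.60394 + 1.15219/(3.60394 × 5.08938) = 3.60394 + 0.0628176 = 3.66676 m along the plane.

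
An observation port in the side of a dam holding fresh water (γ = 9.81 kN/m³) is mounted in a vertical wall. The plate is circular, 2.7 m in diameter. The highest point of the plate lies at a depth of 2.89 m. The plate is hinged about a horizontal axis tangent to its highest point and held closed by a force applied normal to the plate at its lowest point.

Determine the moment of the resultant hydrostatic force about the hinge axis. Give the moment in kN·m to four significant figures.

γ = 9.81 kN/m³.
The centroid is at the centre, 1.35 m below the top of the plate, so the centroid depth is h_c = 2.89 + 1.35 = 4.24 m.
A = π(1.35)² = 5.72555 m².
Resultant F = γ·h_c·A = 9.81 × 4.24 × 5.72555 = 238.151 kN.
I_c = πr⁴/4 = π × 1.35⁴/4 = 2.6087 m⁴.
Centre of pressure: y_p = y_c + I_c/(y_c·A) = 4.24 + 2.6087/(4.24 × 5.72555) = 4.24 + 0.107459 = 4.34746 m along the plane.
The resultant acts 1.35 + 0.107459 = 1.45746 m (along the plate) below the hinge at the top edge, so the moment about the hinge is M = F × 1.45746 = 238.151 × 1.45746 = 347.096 kN·m.

M ≈ 347.1 kN·m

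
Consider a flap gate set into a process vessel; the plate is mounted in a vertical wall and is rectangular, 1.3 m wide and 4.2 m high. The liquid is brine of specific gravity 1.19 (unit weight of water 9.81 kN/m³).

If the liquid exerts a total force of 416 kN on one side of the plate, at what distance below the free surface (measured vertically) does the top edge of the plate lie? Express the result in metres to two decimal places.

γ = 1.19 × 9.81 = 11.6739 kN/m³.
A = 1.3 × 4.2 = 5.46 m².
From F = γ·h_c·A, the centroid depth is h_c = 416/(11.6739 × 5.46) = 6.52657 m.
The centroid lies 4.2/2 = 2.1 m below the top edge, so the top edge sits at h_top = 6.52657 − 2.1 = 4.42657 m below the surface.

d_top ≈ 4.43 m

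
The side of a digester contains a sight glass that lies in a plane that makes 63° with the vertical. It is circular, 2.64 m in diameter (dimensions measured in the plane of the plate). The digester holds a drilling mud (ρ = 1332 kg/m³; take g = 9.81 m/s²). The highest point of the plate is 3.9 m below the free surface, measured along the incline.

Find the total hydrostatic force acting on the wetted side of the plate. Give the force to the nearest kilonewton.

F ≈ 170 kN

γ = ρg = 1332 × 9.81 / 1000 = 13.06692 kN/m³.
The plate makes 63° with the vertical, i.e. θ = 90° − 63° = 27° to the horizontal. Measuring y along the incline from the free-surface line, vertical depth h = y·sinθ with sinθ = 0.453990.
The centroid is at the centre, 1.32 m below the top of the plate, so y_c = 3.9 + 1.32 = 5.22 m and h_c = 5.22 × 0.453990 = 2.36983 m.
A = π(1.32)² = 5.47391 m².
Resultant F = γ·h_c·A = 13.06692 × 2.36983 × 5.47391 = 169.507 kN.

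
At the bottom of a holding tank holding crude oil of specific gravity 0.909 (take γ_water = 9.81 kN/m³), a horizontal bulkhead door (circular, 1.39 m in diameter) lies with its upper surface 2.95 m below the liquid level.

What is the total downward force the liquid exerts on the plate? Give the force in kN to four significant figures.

F ≈ 39.92 kN

γ = 0.909 × 9.81 = 8.91729 kN/m³.
The plate is horizontal, so pressure is uniform at p = γ·h = 8.91729 × 2.95 = 26.306 kN/m².
A = π(0.695)² = 1.51747 m².
F = p·A = 26.306 × 1.51747 = 39.9186 kN.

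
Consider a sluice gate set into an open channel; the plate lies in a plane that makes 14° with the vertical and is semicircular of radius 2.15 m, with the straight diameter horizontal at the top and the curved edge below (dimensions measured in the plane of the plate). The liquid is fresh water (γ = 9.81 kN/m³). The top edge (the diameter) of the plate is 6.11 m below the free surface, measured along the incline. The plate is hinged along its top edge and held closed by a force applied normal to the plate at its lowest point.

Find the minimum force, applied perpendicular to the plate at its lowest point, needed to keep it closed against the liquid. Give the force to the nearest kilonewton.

γ = 9.81 kN/m³.
The plate makes 14° with the vertical, i.e. θ = 90° − 14° = 76° to the horizontal. Measuring y along the incline from the free-surface line, vertical depth h = y·sinθ with sinθ = 0.970296.
The centroid of a semicircle lies 4r/(3π) = 0.912488 m from the diameter, here below the top edge, so y_c = 6.11 + 0.912488 = 7.02249 m and h_c = 7.02249 × 0.970296 = 6.81389 m.
A = πr²/2 = π × 2.15²/2 = 7.26101 m².
Resultant F = γ·h_c·A = 9.81 × 6.81389 × 7.26101 = 485.357 kN.
I_c = (π/8 − 8/(9π))·r⁴ = 0.109757 × 2.15⁴ = 2.34523 m⁴.
Centre of pressure: y_p = y_c + I_c/(y_c·A) = 7.02249 + 2.34523/(7.02249 × 7.26101) = 7.02249 + 0.0459936 = 7.06848 m along the plane.
The resultant acts 0.912488 + 0.0459936 = 0.958482 m (along the plate) below the hinge at the top edge, so the moment about the hinge is M = F × 0.958482 = 485.357 × 0.958482 = 465.206 kN·m.
A normal force at the bottom, 2.15 m from the hinge, must supply this moment: P = 465.206/2.15 = 216.375 kN.

P ≈ 216 kN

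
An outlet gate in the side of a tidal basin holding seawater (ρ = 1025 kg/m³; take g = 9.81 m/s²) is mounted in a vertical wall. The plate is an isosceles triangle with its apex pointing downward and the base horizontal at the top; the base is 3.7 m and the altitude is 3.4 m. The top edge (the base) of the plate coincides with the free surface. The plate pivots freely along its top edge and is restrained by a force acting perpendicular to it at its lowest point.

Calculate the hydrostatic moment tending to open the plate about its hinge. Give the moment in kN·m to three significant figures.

M ≈ 122 kN·m

γ = ρg = 1025 × 9.81 / 1000 = 10.05525 kN/m³.
With the apex down, the centroid sits h/3 = 3.4/3 = 1.13333 m below the base (the top edge), so the centroid depth is h_c = 1.13333 m.
A = ½ × 3.7 × 3.4 = 6.29 m².
Resultant F = γ·h_c·A = 10.05525 × 1.13333 × 6.29 = 71.6803 kN.
I_c = b·h³/36 = 3.7 × 3.4³/36 = 4.03958 m⁴.
Centre of pressure: y_p = y_c + I_c/(y_c·A) = 1.13333 + 4.03958/(1.13333 × 6.29) = 1.13333 + 0.566669 = 1.7 m along the plane.
The resultant acts 1.13333 + 0.566669 = 1.7 m (along the plate) below the hinge at the top edge, so the moment about the hinge is M = F × 1.7 = 71.6803 × 1.7 = 121.857 kN·m.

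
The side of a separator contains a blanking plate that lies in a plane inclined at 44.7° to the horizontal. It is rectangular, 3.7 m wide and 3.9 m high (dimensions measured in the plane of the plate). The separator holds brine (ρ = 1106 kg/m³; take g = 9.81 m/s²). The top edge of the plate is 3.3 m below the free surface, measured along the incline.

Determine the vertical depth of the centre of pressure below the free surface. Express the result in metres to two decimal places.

γ = ρg = 1106 × 9.81 / 1000 = 10.84986 kN/m³.
Let θ = 44.7° be the plate's angle to the horizontal; measure y along the incline from where the plane meets the free surface. Vertical depth h = y·sinθ with sinθ = 0.703395.
The centroid lies 3.9/2 = 1.95 m below the top edge, so y_c = 3.3 + 1.95 = 5.25 m and h_c = 5.25 × 0.703395 = 3.69282 m.
A = 3.7 × 3.9 = 14.43 m².
Resultant F = γ·h_c·A = 10.84986 × 3.69282 × 14.43 = 578.161 kN.
I_c = b·h³/12 = 3.7 × 3.9³/12 = 18.29 m⁴.
Centre of pressure: y_p = y_c + I_c/(y_c·A) = 5.25 + 18.29/(5.25 × 14.43) = 5.25 + 0.241428 = 5.49143 m along the plane.
Vertically, h_p = y_p·sinθ = 5.49143 × 0.703395 = 3.86264 m.

h_p = 3.86 m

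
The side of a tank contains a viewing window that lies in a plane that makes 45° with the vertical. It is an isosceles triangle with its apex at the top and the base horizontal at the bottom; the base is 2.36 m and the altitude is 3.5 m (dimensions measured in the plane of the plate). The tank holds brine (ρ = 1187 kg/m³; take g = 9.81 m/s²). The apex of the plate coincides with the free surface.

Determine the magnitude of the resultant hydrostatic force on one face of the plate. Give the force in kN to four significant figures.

γ = ρg = 1187 × 9.81 / 1000 = 11.64447 kN/m³.
The plate makes 45° with the vertical, i.e. θ = 90° − 45° = 45° to the horizontal. Measuring y along the incline from the free-surface line, vertical depth h = y·sinθ with sinθ = 0.707107.
With the apex up, the centroid sits 2h/3 = 2 × 3.5/3 = 2.33333 m below the apex, so y_c = 2.33333 m and h_c = 2.33333 × 0.707107 = 1.64991 m.
A = ½ × 2.36 × 3.5 = 4.13 m².
Resultant F = γ·h_c·A = 11.64447 × 1.64991 × 4.13 = 79.3469 kN.

F ≈ 79.35 kN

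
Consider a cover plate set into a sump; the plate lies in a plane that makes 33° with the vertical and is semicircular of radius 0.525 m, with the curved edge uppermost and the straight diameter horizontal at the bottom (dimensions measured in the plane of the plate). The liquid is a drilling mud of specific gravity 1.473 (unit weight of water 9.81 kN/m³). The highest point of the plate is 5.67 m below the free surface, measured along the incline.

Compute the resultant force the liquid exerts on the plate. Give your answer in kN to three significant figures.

γ = 1.473 × 9.81 = 14.45013 kN/m³.
The plate makes 33° with the vertical, i.e. θ = 90° − 33° = 57° to the horizontal. Measuring y along the incline from the free-surface line, vertical depth h = y·sinθ with sinθ = 0.838671.
The centroid lies 4r/(3π) = 0.222817 m above the diameter, so r − 4r/(3π) = 0.525 − 0.222817 = 0.302183 m below the topmost point, so y_c = 5.67 + 0.302183 = 5.97218 m and h_c = 5.97218 × 0.838671 = 5.00869 m.
A = πr²/2 = π × 0.525²/2 = 0.432951 m².
Resultant F = γ·h_c·A = 14.45013 × 5.00869 × 0.432951 = 31.3354 kN.

F ≈ 31.3 kN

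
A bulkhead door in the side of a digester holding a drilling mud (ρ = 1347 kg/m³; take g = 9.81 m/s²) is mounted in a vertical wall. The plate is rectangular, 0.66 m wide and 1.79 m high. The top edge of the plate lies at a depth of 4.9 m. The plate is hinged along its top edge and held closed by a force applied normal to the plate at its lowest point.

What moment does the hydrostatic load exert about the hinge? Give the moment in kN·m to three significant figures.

γ = ρg = 1347 × 9.81 / 1000 = 13.21407 kN/m³.
The centroid lies 1.79/2 = 0.895 m below the top edge, so the centroid depth is h_c = 4.9 + 0.895 = 5.795 m.
A = 0.66 × 1.79 = 1.1814 m².
Resultant F = γ·h_c·A = 13.21407 × 5.795 × 1.1814 = 90.4663 kN.
I_c = b·h³/12 = 0.66 × 1.79³/12 = 0.315444 m⁴.
Centre of pressure: y_p = y_c + I_c/(y_c·A) = 5.795 + 0.315444/(5.795 × 1.1814) = 5.795 + 0.0460757 = 5.84108 m along the plane.
The resultant acts 0.895 + 0.0460757 = 0.941076 m (along the plate) below the hinge at the top edge, so the moment about the hinge is M = F × 0.941076 = 90.4663 × 0.941076 = 85.1357 kN·m.

M ≈ 85.1 kN·m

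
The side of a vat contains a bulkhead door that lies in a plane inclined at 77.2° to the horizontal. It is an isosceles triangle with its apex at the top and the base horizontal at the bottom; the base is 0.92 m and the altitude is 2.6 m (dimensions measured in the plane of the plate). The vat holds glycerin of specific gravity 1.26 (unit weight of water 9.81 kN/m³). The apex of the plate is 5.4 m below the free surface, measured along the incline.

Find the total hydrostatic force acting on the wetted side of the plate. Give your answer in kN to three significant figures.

F ≈ 103 kN

γ = 1.26 × 9.81 = 12.3606 kN/m³.
Let θ = 77.2° be the plate's angle to the horizontal; measure y along the incline from where the plane meets the free surface. Vertical depth h = y·sinθ with sinθ = 0.975149.
With the apex up, the centroid sits 2h/3 = 2 × 2.6/3 = 1.73333 m below the apex, so y_c = 5.4 + 1.73333 = 7.13333 m and h_c = 7.13333 × 0.975149 = 6.95606 m.
A = ½ × 0.92 × 2.6 = 1.196 m².
Resultant F = γ·h_c·A = 12.3606 × 6.95606 × 1.196 = 102.833 kN.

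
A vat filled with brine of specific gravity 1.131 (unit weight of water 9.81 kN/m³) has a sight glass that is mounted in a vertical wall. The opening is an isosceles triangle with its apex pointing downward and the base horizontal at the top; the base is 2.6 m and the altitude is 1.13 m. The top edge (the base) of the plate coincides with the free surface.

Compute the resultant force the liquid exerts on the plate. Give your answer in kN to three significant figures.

γ = 1.131 × 9.81 = 11.09511 kN/m³.
With the apex down, the centroid sits h/3 = 1.13/3 = 0.376667 m below the base (the top edge), so the centroid depth is h_c = 0.376667 m.
A = ½ × 2.6 × 1.13 = 1.469 m².
Resultant F = γ·h_c·A = 11.09511 × 0.376667 × 1.469 = 6.13919 kN.

F ≈ 6.14 kN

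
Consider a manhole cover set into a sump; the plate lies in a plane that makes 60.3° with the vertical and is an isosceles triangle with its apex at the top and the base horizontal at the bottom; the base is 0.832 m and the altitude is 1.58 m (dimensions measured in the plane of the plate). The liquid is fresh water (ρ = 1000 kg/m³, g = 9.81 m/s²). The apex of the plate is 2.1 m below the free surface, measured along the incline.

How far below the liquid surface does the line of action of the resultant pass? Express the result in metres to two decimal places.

γ = ρg = 1000 × 9.81 = 9810 N/m³ = 9.81 kN/m³.
The plate makes 60.3° with the vertical, i.e. θ = 90° − 60.3° = 29.7° to the horizontal. Measuring y along the incline from the free-surface line, vertical depth h = y·sinθ with sinθ = 0.495459.
With the apex up, the centroid sits 2h/3 = 2 × 1.58/3 = 1.05333 m below the apex, so y_c = 2.1 + 1.05333 = 3.15333 m and h_c = 3.15333 × 0.495459 = 1.56235 m.
A = ½ × 0.832 × 1.58 = 0.65728 m².
Resultant F = γ·h_c·A = 9.81 × 1.56235 × 0.65728 = 10.0739 kN.
I_c = b·h³/36 = 0.832 × 1.58³/36 = 0.0911574 m⁴.
Centre of pressure: y_p = y_c + I_c/(y_c·A) = 3.15333 + 0.0911574/(3.15333 × 0.65728) = 3.15333 + 0.0439817 = 3.19731 m along the plane.
Vertically, h_p = y_p·sinθ = 3.19731 × 0.495459 = 1.58414 m.

h_p = 1.58 m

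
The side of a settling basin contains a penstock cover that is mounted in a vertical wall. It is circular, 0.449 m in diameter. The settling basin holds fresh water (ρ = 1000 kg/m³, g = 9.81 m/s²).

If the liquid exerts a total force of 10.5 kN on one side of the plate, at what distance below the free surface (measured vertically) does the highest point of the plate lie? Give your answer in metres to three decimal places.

d_top ≈ 6.535 m

γ = ρg = 1000 × 9.81 = 9810 N/m³ = 9.81 kN/m³.
A = π(0.2245)² = 0.158337 m².
From F = γ·h_c·A, the centroid depth is h_c = 10.5/(9.81 × 0.158337) = 6.75986 m.
The centroid is at the centre, 0.2245 m below the top of the plate, so the highest point sits at h_top = 6.75986 − 0.2245 = 6.53536 m below the surface.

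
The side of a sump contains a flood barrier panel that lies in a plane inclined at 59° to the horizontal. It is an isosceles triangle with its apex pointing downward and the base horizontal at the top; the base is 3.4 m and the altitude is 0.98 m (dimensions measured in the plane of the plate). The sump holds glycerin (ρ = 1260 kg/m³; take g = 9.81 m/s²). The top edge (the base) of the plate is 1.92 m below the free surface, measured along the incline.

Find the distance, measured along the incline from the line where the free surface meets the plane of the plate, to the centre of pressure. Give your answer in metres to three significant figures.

γ = ρg = 1260 × 9.81 / 1000 = 12.3606 kN/m³.
Let θ = 59° be the plate's angle to the horizontal; measure y along the incline from where the plane meets the free surface. Vertical depth h = y·sinθ with sinθ = 0.857167.
With the apex down, the centroid sits h/3 = 0.98/3 = 0.326667 m below the base (the top edge), so y_c = 1.92 + 0.326667 = 2.24667 m and h_c = 2.24667 × 0.857167 = 1.92577 m.
A = ½ × 3.4 × 0.98 = 1.666 m².
Resultant F = γ·h_c·A = 12.3606 × 1.92577 × 1.666 = 39.6569 kN.
I_c = b·h³/36 = 3.4 × 0.98³/36 = 0.0888904 m⁴.
Centre of pressure: y_p = y_c + I_c/(y_c·A) = 2.24667 + 0.0888904/(2.24667 × 1.666) = 2.24667 + 0.0237487 = 2.27042 m along the plane.

y_p = 2.27 m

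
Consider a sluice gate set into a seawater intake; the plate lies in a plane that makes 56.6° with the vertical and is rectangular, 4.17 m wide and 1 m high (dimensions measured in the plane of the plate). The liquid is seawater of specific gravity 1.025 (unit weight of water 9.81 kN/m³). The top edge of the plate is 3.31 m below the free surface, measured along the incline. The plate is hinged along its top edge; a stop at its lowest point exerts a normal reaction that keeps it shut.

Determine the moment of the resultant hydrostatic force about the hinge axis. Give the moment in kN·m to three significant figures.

M ≈ 45.9 kN·m

γ = 1.025 × 9.81 = 10.05525 kN/m³.
The plate makes 56.6° with the vertical, i.e. θ = 90° − 56.6° = 33.4° to the horizontal. Measuring y along the incline from the free-surface line, vertical depth h = y·sinθ with sinθ = 0.550481.
The centroid lies 1/2 = 0.5 m below the top edge, so y_c = 3.31 + 0.5 = 3.81 m and h_c = 3.81 × 0.550481 = 2.09733 m.
A = 4.17 × 1 = 4.17 m².
Resultant F = γ·h_c·A = 10.05525 × 2.09733 × 4.17 = 87.9419 kN.
I_c = b·h³/12 = 4.17 × 1³/12 = 0.3475 m⁴.
Centre of pressure: y_p = y_c + I_c/(y_c·A) = 3.81 + 0.3475/(3.81 × 4.17) = 3.81 + 0.0218723 = 3.83187 m along the plane.
The resultant acts 0.5 + 0.0218723 = 0.521872 m (along the plate) below the hinge at the top edge, so the moment about the hinge is M = F × 0.521872 = 87.9419 × 0.521872 = 45.8944 kN·m.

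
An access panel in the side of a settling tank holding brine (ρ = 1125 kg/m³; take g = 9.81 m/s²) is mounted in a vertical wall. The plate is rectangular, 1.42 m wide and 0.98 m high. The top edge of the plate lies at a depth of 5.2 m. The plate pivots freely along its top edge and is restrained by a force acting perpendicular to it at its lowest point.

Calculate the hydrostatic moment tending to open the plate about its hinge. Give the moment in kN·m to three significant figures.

M ≈ 44.0 kN·m

γ = ρg = 1125 × 9.81 / 1000 = 11.03625 kN/m³.
The centroid lies 0.98/2 = 0.49 m below the top edge, so the centroid depth is h_c = 5.2 + 0.49 = 5.69 m.
A = 1.42 × 0.98 = 1.3916 m².
Resultant F = γ·h_c·A = 11.03625 × 5.69 × 1.3916 = 87.3873 kN.
I_c = b·h³/12 = 1.42 × 0.98³/12 = 0.111374 m⁴.
Centre of pressure: y_p = y_c + I_c/(y_c·A) = 5.69 + 0.111374/(5.69 × 1.3916) = 5.69 + 0.0140656 = 5.70407 m along the plane.
The resultant acts 0.49 + 0.0140656 = 0.504066 m (along the plate) below the hinge at the top edge, so the moment about the hinge is M = F × 0.504066 = 87.3873 × 0.504066 = 44.049 kN·m.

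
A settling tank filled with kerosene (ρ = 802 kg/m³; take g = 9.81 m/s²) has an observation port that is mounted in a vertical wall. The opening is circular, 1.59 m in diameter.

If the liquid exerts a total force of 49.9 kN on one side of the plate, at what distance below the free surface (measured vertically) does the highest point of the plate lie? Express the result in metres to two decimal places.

γ = ρg = 802 × 9.81 / 1000 = 7.86762 kN/m³.
A = π(0.795)² = 1.98557 m².
From F = γ·h_c·A, the centroid depth is h_c = 49.9/(7.86762 × 1.98557) = 3.19427 m.
The centroid is at the centre, 0.795 m below the top of the plate, so the highest point sits at h_top = 3.19427 − 0.795 = 2.39927 m below the surface.

d_top ≈ 2.40 m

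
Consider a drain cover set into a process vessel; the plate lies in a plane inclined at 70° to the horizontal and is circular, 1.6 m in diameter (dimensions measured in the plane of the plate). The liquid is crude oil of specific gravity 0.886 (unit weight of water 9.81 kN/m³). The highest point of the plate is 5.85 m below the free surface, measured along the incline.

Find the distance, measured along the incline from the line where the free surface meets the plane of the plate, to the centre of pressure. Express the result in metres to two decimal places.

y_p = 6.67 m

γ = 0.886 × 9.81 = 8.69166 kN/m³.
Let θ = 70° be the plate's angle to the horizontal; measure y along the incline from where the plane meets the free surface. Vertical depth h = y·sinθ with sinθ = 0.939693.
The centroid is at the centre, 0.8 m below the top of the plate, so y_c = 5.85 + 0.8 = 6.65 m and h_c = 6.65 × 0.939693 = 6.24896 m.
A = π(0.8)² = 2.01062 m².
Resultant F = γ·h_c·A = 8.69166 × 6.24896 × 2.01062 = 109.204 kN.
I_c = πr⁴/4 = π × 0.8⁴/4 = 0.321699 m⁴.
Centre of pressure: y_p = y_c + I_c/(y_c·A) = 6.65 + 0.321699/(6.65 × 2.01062) = 6.65 + 0.0240601 = 6.67406 m along the plane.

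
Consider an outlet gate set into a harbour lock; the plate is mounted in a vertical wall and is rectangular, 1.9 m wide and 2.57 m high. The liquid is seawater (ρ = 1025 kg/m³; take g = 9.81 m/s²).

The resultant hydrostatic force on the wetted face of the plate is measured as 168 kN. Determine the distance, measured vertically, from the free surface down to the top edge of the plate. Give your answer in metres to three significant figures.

γ = ρg = 1025 × 9.81 / 1000 = 10.05525 kN/m³.
A = 1.9 × 2.57 = 4.883 m².
From F = γ·h_c·A, the centroid depth is h_c = 168/(10.05525 × 4.883) = 3.4216 m.
The centroid lies 2.57/2 = 1.285 m below the top edge, so the top edge sits at h_top = 3.4216 − 1.285 = 2.1366 m below the surface.

d_top ≈ 2.14 m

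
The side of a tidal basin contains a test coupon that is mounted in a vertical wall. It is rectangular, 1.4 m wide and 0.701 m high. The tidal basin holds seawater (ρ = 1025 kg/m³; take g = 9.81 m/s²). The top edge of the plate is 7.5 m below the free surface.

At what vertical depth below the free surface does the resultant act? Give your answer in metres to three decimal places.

h_p = 7.856 m

γ = ρg = 1025 × 9.81 / 1000 = 10.05525 kN/m³.
The centroid lies 0.701/2 = 0.3505 m below the top edge, so the centroid depth is h_c = 7.5 + 0.3505 = 7.8505 m.
A = 1.4 × 0.701 = 0.9814 m².
Resultant F = γ·h_c·A = 10.05525 × 7.8505 × 0.9814 = 77.4705 kN.
I_c = b·h³/12 = 1.4 × 0.701³/12 = 0.0401884 m⁴.
Centre of pressure: y_p = y_c + I_c/(y_c·A) = 7.8505 + 0.0401884/(7.8505 × 0.9814) = 7.8505 + 0.00521624 = 7.85572 m along the plane.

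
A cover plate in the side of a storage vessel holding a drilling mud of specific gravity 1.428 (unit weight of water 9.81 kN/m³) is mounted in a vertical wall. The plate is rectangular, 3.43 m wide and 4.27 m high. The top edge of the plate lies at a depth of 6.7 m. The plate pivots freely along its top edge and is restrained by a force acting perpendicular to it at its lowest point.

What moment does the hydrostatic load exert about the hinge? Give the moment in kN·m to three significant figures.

M ≈ 4180 kN·m

γ = 1.428 × 9.81 = 14.00868 kN/m³.
The centroid lies 4.27/2 = 2.135 m below the top edge, so the centroid depth is h_c = 6.7 + 2.135 = 8.835 m.
A = 3.43 × 4.27 = 14.6461 m².
Resultant F = γ·h_c·A = 14.00868 × 8.835 × 14.6461 = 1812.7 kN.
I_c = b·h³/12 = 3.43 × 4.27³/12 = 22.2534 m⁴.
Centre of pressure: y_p = y_c + I_c/(y_c·A) = 8.835 + 22.2534/(8.835 × 14.6461) = 8.835 + 0.171976 = 9.00698 m along the plane.
The resultant acts 2.135 + 0.171976 = 2.30698 m (along the plate) below the hinge at the top edge, so the moment about the hinge is M = F × 2.30698 = 1812.7 × 2.30698 = 4181.86 kN·m.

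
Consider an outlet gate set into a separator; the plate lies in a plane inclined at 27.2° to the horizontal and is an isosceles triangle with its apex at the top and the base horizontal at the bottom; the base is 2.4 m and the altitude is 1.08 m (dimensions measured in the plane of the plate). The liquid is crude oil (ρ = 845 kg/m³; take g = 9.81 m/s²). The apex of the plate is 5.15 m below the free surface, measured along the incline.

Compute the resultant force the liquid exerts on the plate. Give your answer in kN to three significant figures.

γ = ρg = 845 × 9.81 / 1000 = 8.28945 kN/m³.
Let θ = 27.2° be the plate's angle to the horizontal; measure y along the incline from where the plane meets the free surface. Vertical depth h = y·sinθ with sinθ = 0.457098.
With the apex up, the centroid sits 2h/3 = 2 × 1.08/3 = 0.72 m below the apex, so y_c = 5.15 + 0.72 = 5.87 m and h_c = 5.87 × 0.457098 = 2.68317 m.
A = ½ × 2.4 × 1.08 = 1.296 m².
Resultant F = γ·h_c·A = 8.28945 × 2.68317 × 1.296 = 28.8256 kN.

F ≈ 28.8 kN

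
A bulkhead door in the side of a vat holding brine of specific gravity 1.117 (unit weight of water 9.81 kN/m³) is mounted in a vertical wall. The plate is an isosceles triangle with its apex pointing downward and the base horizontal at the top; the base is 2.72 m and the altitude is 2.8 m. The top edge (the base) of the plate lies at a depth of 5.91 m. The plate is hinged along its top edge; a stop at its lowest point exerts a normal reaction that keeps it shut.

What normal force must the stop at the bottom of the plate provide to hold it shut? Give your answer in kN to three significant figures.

γ = 1.117 × 9.81 = 10.95777 kN/m³.
With the apex down, the centroid sits h/3 = 2.8/3 = 0.933333 m below the base (the top edge), so the centroid depth is h_c = 5.91 + 0.933333 = 6.84333 m.
A = ½ × 2.72 × 2.8 = 3.808 m².
Resultant F = γ·h_c·A = 10.95777 × 6.84333 × 3.808 = 285.553 kN.
I_c = b·h³/36 = 2.72 × 2.8³/36 = 1.6586 m⁴.
Centre of pressure: y_p = y_c + I_c/(y_c·A) = 6.84333 + 1.6586/(6.84333 × 3.808) = 6.84333 + 0.0636469 = 6.90698 m along the plane.
The resultant acts 0.933333 + 0.0636469 = 0.99698 m (along the plate) below the hinge at the top edge, so the moment about the hinge is M = F × 0.99698 = 285.553 × 0.99698 = 284.691 kN·m.
A normal force at the bottom, 2.8 m from the hinge, must supply this moment: P = 284.691/2.8 = 101.675 kN.

P ≈ 102 kN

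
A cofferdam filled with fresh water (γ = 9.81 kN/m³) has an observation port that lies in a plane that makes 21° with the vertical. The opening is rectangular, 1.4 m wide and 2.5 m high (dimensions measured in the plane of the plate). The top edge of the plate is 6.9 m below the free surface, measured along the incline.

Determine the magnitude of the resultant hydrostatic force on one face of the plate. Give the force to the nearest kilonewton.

F ≈ 261 kN

γ = 9.81 kN/m³.
The plate makes 21° with the vertical, i.e. θ = 90° − 21° = 69° to the horizontal. Measuring y along the incline from the free-surface line, vertical depth h = y·sinθ with sinθ = 0.933580.
The centroid lies 2.5/2 = 1.25 m below the top edge, so y_c = 6.9 + 1.25 = 8.15 m and h_c = 8.15 × 0.933580 = 7.60868 m.
A = 1.4 × 2.5 = 3.5 m².
Resultant F = γ·h_c·A = 9.81 × 7.60868 × 3.5 = 261.244 kN.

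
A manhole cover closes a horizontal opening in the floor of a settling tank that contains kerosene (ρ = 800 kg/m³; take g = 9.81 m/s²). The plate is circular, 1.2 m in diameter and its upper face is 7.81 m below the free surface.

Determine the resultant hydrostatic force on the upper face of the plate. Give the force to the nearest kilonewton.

γ = ρg = 800 × 9.81 / 1000 = 7.848 kN/m³.
The plate is horizontal, so pressure is uniform at p = γ·h = 7.848 × 7.81 = 61.2929 kN/m².
A = π(0.6)² = 1.13097 m².
F = p·A = 61.2929 × 1.13097 = 69.3204 kN.

F ≈ 69 kN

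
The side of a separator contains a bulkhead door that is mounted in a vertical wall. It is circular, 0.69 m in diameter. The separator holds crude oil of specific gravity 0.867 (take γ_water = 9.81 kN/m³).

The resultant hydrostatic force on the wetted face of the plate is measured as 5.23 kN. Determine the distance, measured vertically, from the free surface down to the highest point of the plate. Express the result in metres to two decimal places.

γ = 0.867 × 9.81 = 8.50527 kN/m³.
A = π(0.345)² = 0.373928 m².
From F = γ·h_c·A, the centroid depth is h_c = 5.23/(8.50527 × 0.373928) = 1.64447 m.
The centroid is at the centre, 0.345 m below the top of the plate, so the highest point sits at h_top = 1.64447 − 0.345 = 1.29947 m below the surface.

d_top ≈ 1.30 m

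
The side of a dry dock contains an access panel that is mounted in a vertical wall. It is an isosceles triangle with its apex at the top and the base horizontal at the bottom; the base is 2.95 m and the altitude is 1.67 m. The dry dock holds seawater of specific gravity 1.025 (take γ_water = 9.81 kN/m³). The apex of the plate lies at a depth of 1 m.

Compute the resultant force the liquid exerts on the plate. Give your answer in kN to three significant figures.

F ≈ 52.3 kN

γ = 1.025 × 9.81 = 10.05525 kN/m³.
With the apex up, the centroid sits 2h/3 = 2 × 1.67/3 = 1.11333 m below the apex, so the centroid depth is h_c = 1 + 1.11333 = 2.11333 m.
A = ½ × 2.95 × 1.67 = 2.46325 m².
Resultant F = γ·h_c·A = 10.05525 × 2.11333 × 2.46325 = 52.3442 kN.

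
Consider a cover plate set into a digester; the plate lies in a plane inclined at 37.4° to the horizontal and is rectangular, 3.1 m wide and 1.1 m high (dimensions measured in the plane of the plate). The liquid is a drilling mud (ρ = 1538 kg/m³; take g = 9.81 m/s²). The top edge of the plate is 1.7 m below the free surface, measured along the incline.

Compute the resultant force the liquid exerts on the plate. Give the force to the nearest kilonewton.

F ≈ 70 kN

γ = ρg = 1538 × 9.81 / 1000 = 15.08778 kN/m³.
Let θ = 37.4° be the plate's angle to the horizontal; measure y along the incline from where the plane meets the free surface. Vertical depth h = y·sinθ with sinθ = 0.607376.
The centroid lies 1.1/2 = 0.55 m below the top edge, so y_c = 1.7 + 0.55 = 2.25 m and h_c = 2.25 × 0.607376 = 1.3666 m.
A = 3.1 × 1.1 = 3.41 m².
Resultant F = γ·h_c·A = 15.08778 × 1.3666 × 3.41 = 70.3107 kN.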